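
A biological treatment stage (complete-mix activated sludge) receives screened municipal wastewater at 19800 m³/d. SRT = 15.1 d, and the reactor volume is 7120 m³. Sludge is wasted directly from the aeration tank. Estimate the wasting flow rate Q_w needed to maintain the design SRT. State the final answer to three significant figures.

Q_w ≈ 472 m³/d

With mixed-liquor wasting, θ_c = V/Q_w, so Q_w = V/θ_c = 7120/15.1 = 471.5 m³/d.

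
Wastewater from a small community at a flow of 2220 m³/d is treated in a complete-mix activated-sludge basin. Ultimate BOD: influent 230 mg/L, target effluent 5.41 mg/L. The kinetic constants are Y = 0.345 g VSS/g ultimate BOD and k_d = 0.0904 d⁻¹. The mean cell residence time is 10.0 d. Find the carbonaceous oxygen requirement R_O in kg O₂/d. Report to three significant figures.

R_O ≈ 370 kg O₂/d

Y_obs = Y / (1 + k_d θ_c) = 0.345 / (1 + 0.0904 × 10.0) = 0.345 / 1.904 = 0.1812.
Mass of ultimate BOD removed per day: Q(S₀ − S) = 2220 × 224.6 g/m³ = 498.6 kg/d.
P_X = Y_obs·Q·(S₀ − S) = 0.1812 × 498.6 = 90.34 kg VSS/d.
Carbonaceous O₂ demand = substrate oxidised − cell-mass equivalent = 498.6 − 1.42 × 90.34 = 370.3 kg O₂/d.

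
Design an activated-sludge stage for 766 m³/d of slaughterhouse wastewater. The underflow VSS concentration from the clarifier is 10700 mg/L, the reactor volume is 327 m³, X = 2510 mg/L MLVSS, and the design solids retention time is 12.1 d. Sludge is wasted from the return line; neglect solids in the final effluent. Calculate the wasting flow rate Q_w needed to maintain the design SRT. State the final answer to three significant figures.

Wasting from the return line (neglecting effluent solids): Q_w = V·X / (θ_c·X_r) = 327.0 × 2510 / (12.1 × 10700) = 6.339 m³/d.

Q_w ≈ 6.34 m³/d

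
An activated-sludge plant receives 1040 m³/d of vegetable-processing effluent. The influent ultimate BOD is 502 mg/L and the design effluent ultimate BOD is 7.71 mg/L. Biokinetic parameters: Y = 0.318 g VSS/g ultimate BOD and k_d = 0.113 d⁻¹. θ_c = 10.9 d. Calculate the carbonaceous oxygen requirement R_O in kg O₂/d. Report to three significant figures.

Y_obs = Y / (1 + k_d θ_c) = 0.318 / (1 + 0.113 × 10.9) = 0.318 / 2.232 = 0.1425.
Mass of ultimate BOD removed per day: Q(S₀ − S) = 1040 × 494.3 g/m³ = 514.1 kg/d.
P_X = Y_obs·Q·(S₀ − S) = 0.1425 × 514.1 = 73.25 kg VSS/d.
R_O = Q·ΔS − 1.42 P_X = 514.1 − 104.0 = 410.0 kg O₂/d.

R_O ≈ 410 kg O₂/d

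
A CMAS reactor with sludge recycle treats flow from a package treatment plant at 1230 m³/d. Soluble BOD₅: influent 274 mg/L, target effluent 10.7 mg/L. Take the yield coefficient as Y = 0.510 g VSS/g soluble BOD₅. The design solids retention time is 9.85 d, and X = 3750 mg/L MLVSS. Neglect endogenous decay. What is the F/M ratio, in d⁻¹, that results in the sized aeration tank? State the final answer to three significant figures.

F/M ≈ 0.207 d⁻¹

With k_d = 0 the design equation reduces to V = Y Q (S₀−S) θ_c / X = 0.510 × 1230 × (274 − 10.7) × 9.85 / 3750 = 433.8 m³.
F/M = applied load / biomass = Q·S₀/(V·X) = 1230 × 274 / (433.8 × 3750) = 0.2072 d⁻¹.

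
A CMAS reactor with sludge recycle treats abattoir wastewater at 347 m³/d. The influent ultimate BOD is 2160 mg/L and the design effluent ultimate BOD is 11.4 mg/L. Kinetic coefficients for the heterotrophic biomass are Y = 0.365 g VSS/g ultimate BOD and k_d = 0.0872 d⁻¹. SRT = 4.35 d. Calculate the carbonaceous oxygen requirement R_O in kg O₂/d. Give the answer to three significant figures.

R_O ≈ 465 kg O₂/d

Y_obs = Y / (1 + k_d θ_c) = 0.365 / (1 + 0.0872 × 4.35) = 0.365 / 1.379 = 0.2646.
Mass of ultimate BOD removed per day: Q(S₀ − S) = 347 × 2149 g/m³ = 745.6 kg/d.
Net sludge production P_X = 0.2646 × 745.6 = 197.3 kg VSS/d.
R_O = Q·(S₀ − S) − 1.42·P_X = 745.6 − 1.42 × 197.3 = 465.4 kg O₂/d.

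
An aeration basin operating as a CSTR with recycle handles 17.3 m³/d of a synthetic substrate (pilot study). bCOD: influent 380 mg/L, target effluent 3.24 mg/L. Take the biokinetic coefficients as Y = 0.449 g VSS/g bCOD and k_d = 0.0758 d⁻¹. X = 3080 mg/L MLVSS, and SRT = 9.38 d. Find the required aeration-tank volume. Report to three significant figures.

V ≈ 5.21 m³

Rearranging the biomass balance for a CMAS with decay, V = Y·Q·ΔS·θ_c / [X·(1+k_d θ_c)] = 0.449 × 17.3 × (380 − 3.24) × 9.38 / [3080 × (1 + 0.0758 × 9.38)] = 2.75×10^4 / 5270 = 5.209 m³.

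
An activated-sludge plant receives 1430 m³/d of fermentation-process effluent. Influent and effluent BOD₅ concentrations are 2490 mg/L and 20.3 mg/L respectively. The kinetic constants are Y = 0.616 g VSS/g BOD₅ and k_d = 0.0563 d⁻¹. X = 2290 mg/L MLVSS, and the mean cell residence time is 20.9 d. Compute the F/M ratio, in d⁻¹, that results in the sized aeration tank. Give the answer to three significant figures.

F/M ≈ 0.170 d⁻¹

From the SRT design equation V = Y Q (S₀−S) θ_c / [X (1 + k_d θ_c)] = 0.616 × 1430 × (2490 − 20.3) × 20.9 / [2290 × (1 + 0.0563 × 20.9)] = 4.55×10^7 / 4985 = 9122 m³.
F/M = applied load / biomass = Q·S₀/(V·X) = 1430 × 2490 / (9122 × 2290) = 0.1705 d⁻¹.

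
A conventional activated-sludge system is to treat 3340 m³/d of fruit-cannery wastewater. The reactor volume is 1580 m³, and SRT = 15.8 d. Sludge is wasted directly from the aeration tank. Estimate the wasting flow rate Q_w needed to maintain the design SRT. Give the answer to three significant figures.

Q_w ≈ 100 m³/d

With mixed-liquor wasting, θ_c = V/Q_w, so Q_w = V/θ_c = 1580/15.8 = 100.0 m³/d.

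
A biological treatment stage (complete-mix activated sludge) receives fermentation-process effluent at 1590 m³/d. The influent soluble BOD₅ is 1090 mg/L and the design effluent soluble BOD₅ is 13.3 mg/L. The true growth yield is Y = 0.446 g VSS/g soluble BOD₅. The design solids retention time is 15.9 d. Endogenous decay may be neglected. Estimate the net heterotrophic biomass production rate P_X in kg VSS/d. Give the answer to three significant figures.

With endogenous decay neglected, the observed yield equals the true yield: Y_obs = Y = 0.446 g VSS/g soluble BOD₅.
Mass of soluble BOD₅ removed per day: Q(S₀ − S) = 1590 × 1077 g/m³ = 1712 kg/d.
So the net sludge growth is P_X = 0.4460 × 1712 = 763.5 kg VSS/d.

P_X ≈ 764 kg VSS/d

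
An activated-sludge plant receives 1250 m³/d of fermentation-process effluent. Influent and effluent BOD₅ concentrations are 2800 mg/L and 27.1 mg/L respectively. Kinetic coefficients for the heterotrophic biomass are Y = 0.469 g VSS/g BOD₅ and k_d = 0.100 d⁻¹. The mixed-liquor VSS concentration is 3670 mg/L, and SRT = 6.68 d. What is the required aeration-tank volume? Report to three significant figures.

From the SRT design equation V = Y Q (S₀−S) θ_c / [X (1 + k_d θ_c)] = 0.469 × 1250 × (2800 − 27.1) × 6.68 / [3670 × (1 + 0.100 × 6.68)] = 1.09×10^7 / 6122 = 1774 m³.

V ≈ 1770 m³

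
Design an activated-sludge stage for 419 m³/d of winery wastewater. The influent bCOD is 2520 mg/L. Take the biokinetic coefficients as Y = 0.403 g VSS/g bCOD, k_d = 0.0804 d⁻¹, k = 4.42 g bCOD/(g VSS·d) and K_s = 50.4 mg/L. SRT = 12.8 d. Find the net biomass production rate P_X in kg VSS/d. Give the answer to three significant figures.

P_X ≈ 209 kg VSS/d

Effluent substrate depends only on kinetics and SRT: S = K_s(1 + k_d θ_c) / [θ_c(Yk − k_d) − 1] = 50.4 × (1 + 0.0804 × 12.8) / [12.8 × (0.403 × 4.42 − 0.0804) − 1] = 102.3 / 20.77 = 4.924 mg/L.
Y_obs = Y / (1 + k_d θ_c) = 0.403 / (1 + 0.0804 × 12.8) = 0.403 / 2.029 = 0.1986.
Q·(S₀ − S) = 419 × (2520 − 4.92) × 10⁻³ = 1054 kg/d removed.
So the net sludge growth is P_X = 0.1986 × 1054 = 209.3 kg VSS/d.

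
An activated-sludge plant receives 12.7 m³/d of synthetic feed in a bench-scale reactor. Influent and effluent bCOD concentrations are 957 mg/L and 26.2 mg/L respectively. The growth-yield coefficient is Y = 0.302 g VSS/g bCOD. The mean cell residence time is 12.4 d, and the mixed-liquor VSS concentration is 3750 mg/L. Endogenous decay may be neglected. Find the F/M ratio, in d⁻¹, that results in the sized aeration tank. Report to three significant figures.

Biomass mass balance (decay neglected): V·X = Y·Q·(S₀ − S)·θ_c, so V = 0.302 × 12.7 × (957 − 26.2) × 12.4 / 3750 = 11.80 m³.
Food-to-microorganism ratio F/M = Q S₀ / (V X) = 12.7 × 957 / (11.80 × 3750) = 0.2746 d⁻¹.

F/M ≈ 0.275 d⁻¹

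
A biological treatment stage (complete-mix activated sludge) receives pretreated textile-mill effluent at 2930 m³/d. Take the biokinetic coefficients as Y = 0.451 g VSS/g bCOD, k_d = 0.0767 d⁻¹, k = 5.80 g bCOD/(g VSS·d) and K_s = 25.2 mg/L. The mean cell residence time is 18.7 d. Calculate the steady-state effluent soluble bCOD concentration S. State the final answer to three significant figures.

Effluent substrate depends only on kinetics and SRT: S = K_s(1 + k_d θ_c) / [θ_c(Yk − k_d) − 1] = 25.2 × (1 + 0.0767 × 18.7) / [18.7 × (0.451 × 5.80 − 0.0767) − 1] = 61.34 / 46.48 = 1.320 mg/L.

S ≈ 1.32 mg/L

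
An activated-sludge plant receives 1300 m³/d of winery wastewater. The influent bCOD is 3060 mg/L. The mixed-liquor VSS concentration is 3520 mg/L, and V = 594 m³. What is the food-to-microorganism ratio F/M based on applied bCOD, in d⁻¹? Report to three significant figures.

F/M = Q·S₀ / (V·X) = 1300 × 3060 / (594.0 × 3520) = 1.903 g bCOD·(g VSS·d)⁻¹.

F/M ≈ 1.90 d⁻¹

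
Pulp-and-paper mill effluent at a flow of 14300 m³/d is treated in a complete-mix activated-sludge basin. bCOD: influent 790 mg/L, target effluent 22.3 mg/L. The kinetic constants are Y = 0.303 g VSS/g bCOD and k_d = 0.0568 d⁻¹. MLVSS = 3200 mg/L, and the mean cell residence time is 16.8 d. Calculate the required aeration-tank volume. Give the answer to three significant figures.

From the SRT design equation V = Y Q (S₀−S) θ_c / [X (1 + k_d θ_c)] = 0.303 × 14300 × (790 − 22.3) × 16.8 / [3200 × (1 + 0.0568 × 16.8)] = 5.59×10^7 / 6254 = 8936 m³.

V ≈ 8940 m³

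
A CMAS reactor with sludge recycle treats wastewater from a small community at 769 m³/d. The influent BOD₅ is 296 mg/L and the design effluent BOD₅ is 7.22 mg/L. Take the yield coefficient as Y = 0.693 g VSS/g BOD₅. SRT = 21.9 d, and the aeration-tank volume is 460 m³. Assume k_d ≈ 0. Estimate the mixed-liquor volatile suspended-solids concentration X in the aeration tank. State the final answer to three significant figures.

X ≈ 7330 mg/L

X = Y·Q·ΔS·θ_c / V = 0.693 × 769 × (296 − 7.22) × 21.9 / 460 = 7327 mg/L.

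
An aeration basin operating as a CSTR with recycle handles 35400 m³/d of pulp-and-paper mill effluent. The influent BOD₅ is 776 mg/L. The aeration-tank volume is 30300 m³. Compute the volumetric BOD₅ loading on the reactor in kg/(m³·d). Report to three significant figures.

Applied BOD₅ load per unit volume = Q·S₀/V = (35400 × 776/1000)/30300 = 0.9066 kg BOD₅·m⁻³·d⁻¹.

L_v ≈ 0.907 kg BOD₅/(m³·d)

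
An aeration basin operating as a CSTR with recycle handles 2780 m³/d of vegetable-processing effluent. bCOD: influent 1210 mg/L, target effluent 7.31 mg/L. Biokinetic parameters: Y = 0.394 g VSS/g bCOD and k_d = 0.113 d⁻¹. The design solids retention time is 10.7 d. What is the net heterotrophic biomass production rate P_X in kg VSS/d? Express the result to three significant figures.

P_X ≈ 596 kg VSS/d

Y_obs = Y / (1 + k_d θ_c) = 0.394 / (1 + 0.113 × 10.7) = 0.394 / 2.209 = 0.1784.
Substrate removed = Q·(S₀ − S) = 2780 m³/d × (1210 − 7.31) g/m³ = 3.34×10^6 g/d = 3343 kg/d.
Biomass produced: P_X = Y_obs·Q·ΔS = 0.1784 × 3343 ≈ 596.3 kg VSS/d.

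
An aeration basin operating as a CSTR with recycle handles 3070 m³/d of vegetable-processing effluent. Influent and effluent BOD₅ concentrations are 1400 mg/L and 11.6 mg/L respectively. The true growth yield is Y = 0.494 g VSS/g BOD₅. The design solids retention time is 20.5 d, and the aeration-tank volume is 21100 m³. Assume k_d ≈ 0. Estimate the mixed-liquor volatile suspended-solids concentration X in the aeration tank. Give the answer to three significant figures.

X ≈ 2050 mg/L

From V·X = Y·Q·(S₀ − S)·θ_c (decay neglected): X = 0.494 × 3070 × (1400 − 11.6) × 20.5 / 21100 = 2046 mg/L.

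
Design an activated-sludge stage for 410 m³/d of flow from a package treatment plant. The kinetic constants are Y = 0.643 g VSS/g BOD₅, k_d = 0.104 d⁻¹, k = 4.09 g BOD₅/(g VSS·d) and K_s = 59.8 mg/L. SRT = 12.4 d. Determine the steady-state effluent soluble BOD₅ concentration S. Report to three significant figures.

For a completely mixed reactor with recycle the Lawrence–McCarty relation gives S = K_s·(1 + k_d·θ_c) / [θ_c·(Y·k − k_d) − 1] = 59.8 × (1 + 0.104 × 12.4) / [12.4 × (0.643 × 4.09 − 0.104) − 1] = 136.9 / 30.32 = 4.516 mg/L.

S ≈ 4.52 mg/L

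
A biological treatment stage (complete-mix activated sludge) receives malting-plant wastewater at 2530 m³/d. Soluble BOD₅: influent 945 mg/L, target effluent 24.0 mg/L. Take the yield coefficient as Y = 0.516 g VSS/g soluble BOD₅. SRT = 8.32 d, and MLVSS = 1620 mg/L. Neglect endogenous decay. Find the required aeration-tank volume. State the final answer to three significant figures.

V ≈ 6180 m³

V·X = Y·Q·ΔS·θ_c gives V = 0.516 × 2530 × (945 − 24.0) × 8.32 / 1620 = 6175 m³.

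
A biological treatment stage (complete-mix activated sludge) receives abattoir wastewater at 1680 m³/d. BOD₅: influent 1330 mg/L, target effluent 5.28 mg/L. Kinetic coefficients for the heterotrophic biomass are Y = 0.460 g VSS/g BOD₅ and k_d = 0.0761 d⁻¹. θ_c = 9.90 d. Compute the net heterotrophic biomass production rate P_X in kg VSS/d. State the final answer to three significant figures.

P_X ≈ 584 kg VSS/d

Correct the yield for decay: Y_obs = Y/(1 + k_d θ_c) = 0.460 / (1 + 0.0761 × 9.90) = 0.460 / 1.753 = 0.2623.
Substrate removed = Q·(S₀ − S) = 1680 m³/d × (1330 − 5.28) g/m³ = 2.23×10^6 g/d = 2226 kg/d.
Net biomass production P_X = Y_obs × Q·(S₀ − S) = 0.2623 × 2226 = 583.9 kg VSS/d.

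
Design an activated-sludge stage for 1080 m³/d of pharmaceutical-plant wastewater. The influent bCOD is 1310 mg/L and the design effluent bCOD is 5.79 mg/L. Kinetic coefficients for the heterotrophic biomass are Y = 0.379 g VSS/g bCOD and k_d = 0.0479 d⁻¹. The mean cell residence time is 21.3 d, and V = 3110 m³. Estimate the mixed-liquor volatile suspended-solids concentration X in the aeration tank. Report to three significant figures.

Solving the biomass balance for X: X = Y Q (S₀−S) θ_c / [V (1+k_d θ_c)] = 0.379 × 1080 × (1310 − 5.79) × 21.3 / [3110 × (1 + 0.0479 × 21.3)] = 1810 mg/L.

X ≈ 1810 mg/L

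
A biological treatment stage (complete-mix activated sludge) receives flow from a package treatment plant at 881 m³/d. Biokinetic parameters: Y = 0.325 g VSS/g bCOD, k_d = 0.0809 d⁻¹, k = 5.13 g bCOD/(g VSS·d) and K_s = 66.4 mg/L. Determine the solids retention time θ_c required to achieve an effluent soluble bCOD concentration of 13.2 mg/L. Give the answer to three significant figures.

Specific growth rate at S = 13.2 mg/L: μ = YkS/(K_s+S) = 0.325·5.13·13.2/(66.4+13.2) = 0.2765 d⁻¹.
θ_c = 1/(μ − k_d) = 1/(0.2765 − 0.0809) = 1/0.1956 = 5.113 d.

θ_c ≈ 5.11 d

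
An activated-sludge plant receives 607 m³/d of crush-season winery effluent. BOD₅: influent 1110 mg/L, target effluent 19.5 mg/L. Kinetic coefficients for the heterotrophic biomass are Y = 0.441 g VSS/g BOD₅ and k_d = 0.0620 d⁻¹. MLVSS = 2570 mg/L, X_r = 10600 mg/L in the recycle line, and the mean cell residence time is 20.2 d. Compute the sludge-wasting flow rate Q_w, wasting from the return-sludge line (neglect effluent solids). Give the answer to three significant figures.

Rearranging the biomass balance for a CMAS with decay, V = Y·Q·ΔS·θ_c / [X·(1+k_d θ_c)] = 0.441 × 607 × (1110 − 19.5) × 20.2 / [2570 × (1 + 0.0620 × 20.2)] = 5.9×10^6 / 5789 = 1019 m³.
Q_w = (V·X)/(θ_c X_r) = 1019 × 2570 / (20.2 × 10600) = 12.23 m³/d.

Q_w ≈ 12.2 m³/d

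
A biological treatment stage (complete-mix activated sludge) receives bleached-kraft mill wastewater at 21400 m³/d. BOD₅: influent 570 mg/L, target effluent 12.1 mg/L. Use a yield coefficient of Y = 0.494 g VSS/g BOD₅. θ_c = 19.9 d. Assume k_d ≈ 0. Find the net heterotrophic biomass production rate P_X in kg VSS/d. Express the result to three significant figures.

P_X ≈ 5900 kg VSS/d

Since k_d ≈ 0, Y_obs = Y = 0.494 g VSS/g BOD₅.
Mass of BOD₅ removed per day: Q(S₀ − S) = 21400 × 557.9 g/m³ = 11939 kg/d.
Biomass produced: P_X = Y_obs·Q·ΔS = 0.4940 × 11939 ≈ 5898 kg VSS/d.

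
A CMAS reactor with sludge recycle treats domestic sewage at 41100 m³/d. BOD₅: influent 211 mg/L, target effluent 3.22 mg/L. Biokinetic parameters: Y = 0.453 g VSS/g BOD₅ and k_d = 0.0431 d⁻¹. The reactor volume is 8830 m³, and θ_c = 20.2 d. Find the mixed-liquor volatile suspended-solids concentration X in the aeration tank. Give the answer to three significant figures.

X ≈ 4730 mg/L

X = Y·Q·ΔS·θ_c / [V·(1 + k_d θ_c)] = 0.453 × 41100 × (211 − 3.22) × 20.2 / [8830 × (1 + 0.0431 × 20.2)] = 4731 mg/L.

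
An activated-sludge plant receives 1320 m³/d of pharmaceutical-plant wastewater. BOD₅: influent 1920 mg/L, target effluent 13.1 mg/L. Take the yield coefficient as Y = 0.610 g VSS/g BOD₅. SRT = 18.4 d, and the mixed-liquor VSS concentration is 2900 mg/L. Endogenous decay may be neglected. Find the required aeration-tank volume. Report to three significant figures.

V ≈ 9740 m³

Biomass mass balance (decay neglected): V·X = Y·Q·(S₀ − S)·θ_c, so V = 0.610 × 1320 × (1920 − 13.1) × 18.4 / 2900 = 9742 m³.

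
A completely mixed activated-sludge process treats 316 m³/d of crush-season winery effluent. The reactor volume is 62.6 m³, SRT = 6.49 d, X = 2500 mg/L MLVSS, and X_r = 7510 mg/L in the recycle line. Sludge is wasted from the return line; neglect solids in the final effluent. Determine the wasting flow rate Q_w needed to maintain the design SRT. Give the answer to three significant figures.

Q_w = (V·X)/(θ_c X_r) = 62.60 × 2500 / (6.49 × 7510) = 3.211 m³/d.

Q_w ≈ 3.21 m³/d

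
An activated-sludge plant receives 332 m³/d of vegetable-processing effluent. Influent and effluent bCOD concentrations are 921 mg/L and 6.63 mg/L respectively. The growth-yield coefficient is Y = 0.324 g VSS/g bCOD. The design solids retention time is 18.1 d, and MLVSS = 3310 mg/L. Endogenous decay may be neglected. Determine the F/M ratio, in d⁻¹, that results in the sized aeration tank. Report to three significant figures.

V·X = Y·Q·ΔS·θ_c gives V = 0.324 × 332 × (921 − 6.63) × 18.1 / 3310 = 537.8 m³.
Food-to-microorganism ratio F/M = Q S₀ / (V X) = 332 × 921 / (537.8 × 3310) = 0.1718 d⁻¹.

F/M ≈ 0.172 d⁻¹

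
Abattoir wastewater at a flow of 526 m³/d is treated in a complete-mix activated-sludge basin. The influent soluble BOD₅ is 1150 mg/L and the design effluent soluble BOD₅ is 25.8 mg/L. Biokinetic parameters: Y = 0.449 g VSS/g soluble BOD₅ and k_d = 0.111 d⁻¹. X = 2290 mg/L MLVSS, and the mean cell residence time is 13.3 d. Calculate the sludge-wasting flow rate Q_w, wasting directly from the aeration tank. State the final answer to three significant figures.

Rearranging the biomass balance for a CMAS with decay, V = Y·Q·ΔS·θ_c / [X·(1+k_d θ_c)] = 0.449 × 526 × (1150 − 25.8) × 13.3 / [2290 × (1 + 0.111 × 13.3)] = 3.53×10^6 / 5671 = 622.7 m³.
Wasting from the aeration tank: Q_w = V / θ_c = 622.7 / 13.3 = 46.82 m³/d.

Q_w ≈ 46.8 m³/d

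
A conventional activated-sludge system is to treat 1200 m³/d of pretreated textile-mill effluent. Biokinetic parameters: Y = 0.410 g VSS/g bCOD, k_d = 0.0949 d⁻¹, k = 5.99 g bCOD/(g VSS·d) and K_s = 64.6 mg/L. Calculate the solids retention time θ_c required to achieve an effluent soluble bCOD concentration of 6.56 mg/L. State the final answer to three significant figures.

θ_c ≈ 7.60 d

Specific growth rate at S = 6.56 mg/L: μ = YkS/(K_s+S) = 0.410·5.99·6.56/(64.6+6.56) = 0.2264 d⁻¹.
θ_c = 1/(μ − k_d) = 1/(0.2264 − 0.0949) = 1/0.1315 = 7.604 d.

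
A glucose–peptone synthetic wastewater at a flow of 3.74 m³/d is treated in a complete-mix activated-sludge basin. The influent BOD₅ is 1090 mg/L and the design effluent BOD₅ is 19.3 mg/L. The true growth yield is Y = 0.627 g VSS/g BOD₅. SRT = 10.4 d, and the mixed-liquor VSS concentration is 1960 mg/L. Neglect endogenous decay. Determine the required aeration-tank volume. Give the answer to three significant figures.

V ≈ 13.3 m³

With k_d = 0 the design equation reduces to V = Y Q (S₀−S) θ_c / X = 0.627 × 3.74 × (1090 − 19.3) × 10.4 / 1960 = 13.32 m³.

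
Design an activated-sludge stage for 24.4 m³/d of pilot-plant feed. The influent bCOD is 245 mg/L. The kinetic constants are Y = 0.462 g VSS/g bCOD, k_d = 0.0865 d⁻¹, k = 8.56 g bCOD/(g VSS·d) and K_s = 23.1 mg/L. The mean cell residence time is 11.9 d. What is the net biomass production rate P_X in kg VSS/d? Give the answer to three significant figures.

For a completely mixed reactor with recycle the Lawrence–McCarty relation gives S = K_s·(1 + k_d·θ_c) / [θ_c·(Y·k − k_d) − 1] = 23.1 × (1 + 0.0865 × 11.9) / [11.9 × (0.462 × 8.56 − 0.0865) − 1] = 46.88 / 45.03 = 1.041 mg/L.
Correct the yield for decay: Y_obs = Y/(1 + k_d θ_c) = 0.462 / (1 + 0.0865 × 11.9) = 0.462 / 2.029 = 0.2277.
Substrate removed = Q·(S₀ − S) = 24.4 m³/d × (245 − 1.04) g/m³ = 5.95×10^3 g/d = 5.953 kg/d.
P_X = Y_obs · Q(S₀ − S) = 0.2277 × 5.953 = 1.355 kg VSS/d.

P_X ≈ 1.36 kg VSS/d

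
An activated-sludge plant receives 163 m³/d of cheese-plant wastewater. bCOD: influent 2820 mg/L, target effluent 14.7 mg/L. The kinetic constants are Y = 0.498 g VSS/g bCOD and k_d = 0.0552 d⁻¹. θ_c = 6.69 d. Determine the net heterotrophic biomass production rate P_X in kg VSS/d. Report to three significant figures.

The observed yield is Y_obs = Y/(1 + k_d·θ_c) = 0.498 / (1 + 0.0552 × 6.69) = 0.498 / 1.369 = 0.3637 g VSS per g bCOD removed.
Mass of bCOD removed per day: Q(S₀ − S) = 163 × 2805 g/m³ = 457.3 kg/d.
Biomass produced: P_X = Y_obs·Q·ΔS = 0.3637 × 457.3 ≈ 166.3 kg VSS/d.

P_X ≈ 166 kg VSS/d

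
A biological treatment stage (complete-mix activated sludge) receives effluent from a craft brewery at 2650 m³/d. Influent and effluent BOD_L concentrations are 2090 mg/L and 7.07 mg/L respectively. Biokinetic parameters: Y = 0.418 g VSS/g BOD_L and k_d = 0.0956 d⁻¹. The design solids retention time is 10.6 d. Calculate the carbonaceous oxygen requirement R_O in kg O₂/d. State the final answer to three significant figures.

Y_obs = Y / (1 + k_d θ_c) = 0.418 / (1 + 0.0956 × 10.6) = 0.418 / 2.013 = 0.2076.
ΔS = 2090 − 7.07 = 2083 mg/L, so the substrate removal rate is 2650 × 2083/1000 = 5520 kg BOD_L/d.
P_X = Y_obs·Q·(S₀ − S) = 0.2076 × 5520 = 1146 kg VSS/d.
R_O = Q·ΔS − 1.42 P_X = 5520 − 1627 = 3892 kg O₂/d.

R_O ≈ 3890 kg O₂/d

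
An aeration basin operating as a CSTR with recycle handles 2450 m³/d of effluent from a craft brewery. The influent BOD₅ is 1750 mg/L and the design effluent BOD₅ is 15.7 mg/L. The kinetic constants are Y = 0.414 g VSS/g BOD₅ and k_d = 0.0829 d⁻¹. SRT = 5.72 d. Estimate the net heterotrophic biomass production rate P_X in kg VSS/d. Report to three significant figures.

P_X ≈ 1190 kg VSS/d

The observed yield is Y_obs = Y/(1 + k_d·θ_c) = 0.414 / (1 + 0.0829 × 5.72) = 0.414 / 1.474 = 0.2808 g VSS per g BOD₅ removed.
Q·(S₀ − S) = 2450 × (1750 − 15.7) × 10⁻³ = 4249 kg/d removed.
Biomass produced: P_X = Y_obs·Q·ΔS = 0.2808 × 4249 ≈ 1193 kg VSS/d.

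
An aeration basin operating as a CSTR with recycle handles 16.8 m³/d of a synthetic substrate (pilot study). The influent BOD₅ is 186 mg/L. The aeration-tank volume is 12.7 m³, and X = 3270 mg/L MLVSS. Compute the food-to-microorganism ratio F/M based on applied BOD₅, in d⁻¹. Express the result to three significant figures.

F/M = Q·S₀ / (V·X) = 16.8 × 186 / (12.70 × 3270) = 0.07524 g BOD₅·(g VSS·d)⁻¹.

F/M ≈ 0.0752 d⁻¹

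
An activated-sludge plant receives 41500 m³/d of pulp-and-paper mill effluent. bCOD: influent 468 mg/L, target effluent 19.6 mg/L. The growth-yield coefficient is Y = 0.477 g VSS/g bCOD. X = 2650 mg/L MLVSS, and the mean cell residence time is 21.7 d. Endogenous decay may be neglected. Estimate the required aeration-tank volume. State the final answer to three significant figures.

V ≈ 72700 m³

Biomass mass balance (decay neglected): V·X = Y·Q·(S₀ − S)·θ_c, so V = 0.477 × 41500 × (468 − 19.6) × 21.7 / 2650 = 72685 m³.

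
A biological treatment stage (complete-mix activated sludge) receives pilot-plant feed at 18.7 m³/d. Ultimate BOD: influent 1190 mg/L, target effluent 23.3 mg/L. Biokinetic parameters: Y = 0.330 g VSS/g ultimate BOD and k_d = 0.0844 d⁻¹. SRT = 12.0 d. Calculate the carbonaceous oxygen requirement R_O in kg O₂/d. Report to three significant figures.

R_O ≈ 16.7 kg O₂/d

Observed yield with endogenous decay: Y_obs = Y / (1 + k_d·θ_c) = 0.330 / (1 + 0.0844 × 12.0) = 0.330 / 2.013 = 0.1640 g VSS/g ultimate BOD.
Mass of ultimate BOD removed per day: Q(S₀ − S) = 18.7 × 1167 g/m³ = 21.82 kg/d.
P_X = Y_obs·Q·(S₀ − S) = 0.1640 × 21.82 = 3.577 kg VSS/d.
Carbonaceous O₂ demand = substrate oxidised − cell-mass equivalent = 21.82 − 1.42 × 3.577 = 16.74 kg O₂/d.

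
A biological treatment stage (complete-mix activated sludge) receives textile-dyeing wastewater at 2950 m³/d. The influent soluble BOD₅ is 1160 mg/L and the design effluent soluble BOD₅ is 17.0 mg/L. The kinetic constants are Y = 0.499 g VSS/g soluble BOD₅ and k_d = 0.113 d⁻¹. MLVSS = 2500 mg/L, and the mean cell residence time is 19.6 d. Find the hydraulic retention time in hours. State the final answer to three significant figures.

τ ≈ 33.4 h

Steady-state biomass mass balance: V·X·(1 + k_d·θ_c) = Y·Q·(S₀ − S)·θ_c, so V = 0.499 × 2950 × (1160 − 17.0) × 19.6 / [2500 × (1 + 0.113 × 19.6)] = 3.3×10^7 / 8037 = 4103 m³.
Hydraulic retention time τ = V/Q = 4103 / 2950 = 1.391 d = 33.38 h.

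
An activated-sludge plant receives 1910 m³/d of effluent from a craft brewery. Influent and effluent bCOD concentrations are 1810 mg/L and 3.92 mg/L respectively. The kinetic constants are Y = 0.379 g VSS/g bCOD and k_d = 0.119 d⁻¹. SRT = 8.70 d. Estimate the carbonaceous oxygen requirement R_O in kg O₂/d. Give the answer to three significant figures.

Correct the yield for decay: Y_obs = Y/(1 + k_d θ_c) = 0.379 / (1 + 0.119 × 8.70) = 0.379 / 2.035 = 0.1862.
Substrate removed = Q·(S₀ − S) = 1910 m³/d × (1810 − 3.92) g/m³ = 3.45×10^6 g/d = 3450 kg/d.
Net sludge production P_X = 0.1862 × 3450 = 642.4 kg VSS/d.
R_O = Q·(S₀ − S) − 1.42·P_X = 3450 − 1.42 × 642.4 = 2537 kg O₂/d.

R_O ≈ 2540 kg O₂/d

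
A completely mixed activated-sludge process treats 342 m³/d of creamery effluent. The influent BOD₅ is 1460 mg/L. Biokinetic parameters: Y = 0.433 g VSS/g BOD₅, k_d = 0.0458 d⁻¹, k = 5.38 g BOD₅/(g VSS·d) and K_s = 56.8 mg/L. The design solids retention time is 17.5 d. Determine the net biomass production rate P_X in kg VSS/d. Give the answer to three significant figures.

P_X ≈ 120 kg VSS/d

From the Monod/SRT balance for a CMAS, S = K_s·(1+k_d θ_c)/[θ_c·(Y k − k_d) − 1] = 56.8 × (1 + 0.0458 × 17.5) / [17.5 × (0.433 × 5.38 − 0.0458) − 1] = 102.3 / 38.97 = 2.626 mg/L.
Y_obs = Y / (1 + k_d θ_c) = 0.433 / (1 + 0.0458 × 17.5) = 0.433 / 1.801 = 0.2404.
Q·(S₀ − S) = 342 × (1460 − 2.63) × 10⁻³ = 498.4 kg/d removed.
Biomass produced: P_X = Y_obs·Q·ΔS = 0.2404 × 498.4 ≈ 119.8 kg VSS/d.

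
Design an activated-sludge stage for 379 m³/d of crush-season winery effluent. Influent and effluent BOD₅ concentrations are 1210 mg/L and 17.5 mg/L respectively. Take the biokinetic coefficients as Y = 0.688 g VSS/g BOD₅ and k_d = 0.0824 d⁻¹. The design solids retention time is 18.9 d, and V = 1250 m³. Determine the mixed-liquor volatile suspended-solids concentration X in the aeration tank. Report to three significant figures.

From V·X·(1 + k_d·θ_c) = Y·Q·(S₀ − S)·θ_c: X = 0.688 × 379 × (1210 − 17.5) × 18.9 / [1250 × (1 + 0.0824 × 18.9)] = 1838 mg/L.

X ≈ 1840 mg/L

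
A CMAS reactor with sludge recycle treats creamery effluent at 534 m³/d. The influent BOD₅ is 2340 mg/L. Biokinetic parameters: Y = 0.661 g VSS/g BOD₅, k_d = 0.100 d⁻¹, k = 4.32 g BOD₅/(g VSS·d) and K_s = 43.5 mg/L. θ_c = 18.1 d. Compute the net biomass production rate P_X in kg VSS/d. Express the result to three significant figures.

For a completely mixed reactor with recycle the Lawrence–McCarty relation gives S = K_s·(1 + k_d·θ_c) / [θ_c·(Y·k − k_d) − 1] = 43.5 × (1 + 0.100 × 18.1) / [18.1 × (0.661 × 4.32 − 0.100) − 1] = 122.2 / 48.87 = 2.501 mg/L.
The observed yield is Y_obs = Y/(1 + k_d·θ_c) = 0.661 / (1 + 0.100 × 18.1) = 0.661 / 2.810 = 0.2352 g VSS per g BOD₅ removed.
ΔS = 2340 − 2.50 = 2338 mg/L, so the substrate removal rate is 534 × 2338/1000 = 1248 kg BOD₅/d.
P_X = Y_obs · Q(S₀ − S) = 0.2352 × 1248 = 293.6 kg VSS/d.

P_X ≈ 294 kg VSS/d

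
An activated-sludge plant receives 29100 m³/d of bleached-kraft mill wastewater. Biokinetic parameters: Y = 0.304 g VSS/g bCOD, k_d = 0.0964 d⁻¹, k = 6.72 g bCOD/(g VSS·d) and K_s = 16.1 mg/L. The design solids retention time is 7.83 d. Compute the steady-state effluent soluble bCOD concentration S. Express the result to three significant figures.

S ≈ 1.98 mg/L

For a completely mixed reactor with recycle the Lawrence–McCarty relation gives S = K_s·(1 + k_d·θ_c) / [θ_c·(Y·k − k_d) − 1] = 16.1 × (1 + 0.0964 × 7.83) / [7.83 × (0.304 × 6.72 − 0.0964) − 1] = 28.25 / 14.24 = 1.984 mg/L.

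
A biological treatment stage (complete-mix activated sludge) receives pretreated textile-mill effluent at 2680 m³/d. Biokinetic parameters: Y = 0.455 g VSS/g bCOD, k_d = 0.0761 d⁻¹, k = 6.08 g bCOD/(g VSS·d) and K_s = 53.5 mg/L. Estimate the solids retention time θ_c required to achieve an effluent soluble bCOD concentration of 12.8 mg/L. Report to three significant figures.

θ_c ≈ 2.18 d

Specific growth rate at S = 12.8 mg/L: μ = YkS/(K_s+S) = 0.455·6.08·12.8/(53.5+12.8) = 0.5341 d⁻¹.
Then 1/θ_c = μ − k_d = 0.5341 − 0.0761 = 0.4580 d⁻¹, giving θ_c = 2.183 d.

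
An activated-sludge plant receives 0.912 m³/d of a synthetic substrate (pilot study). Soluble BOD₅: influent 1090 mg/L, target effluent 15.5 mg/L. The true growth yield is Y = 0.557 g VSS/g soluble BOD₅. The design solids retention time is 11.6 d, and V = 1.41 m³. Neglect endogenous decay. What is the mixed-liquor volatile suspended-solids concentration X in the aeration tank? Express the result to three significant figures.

From V·X = Y·Q·(S₀ − S)·θ_c (decay neglected): X = 0.557 × 0.912 × (1090 − 15.5) × 11.6 / 1.41 = 4491 mg/L.

X ≈ 4490 mg/L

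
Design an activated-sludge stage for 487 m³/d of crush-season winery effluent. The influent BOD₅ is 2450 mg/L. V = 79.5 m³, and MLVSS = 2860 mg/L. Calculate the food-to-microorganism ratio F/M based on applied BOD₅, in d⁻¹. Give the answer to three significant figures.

F/M ≈ 5.25 d⁻¹

F/M = Q·S₀ / (V·X) = 487 × 2450 / (79.50 × 2860) = 5.248 g BOD₅·(g VSS·d)⁻¹.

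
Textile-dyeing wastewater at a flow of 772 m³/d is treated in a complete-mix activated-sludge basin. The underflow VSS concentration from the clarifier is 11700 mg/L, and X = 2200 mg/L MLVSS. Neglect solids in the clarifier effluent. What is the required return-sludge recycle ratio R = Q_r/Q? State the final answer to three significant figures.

R = Q_r/Q = X/(X_r − X) = 2200 / (11700 − 2200) = 0.2316.

R ≈ 0.232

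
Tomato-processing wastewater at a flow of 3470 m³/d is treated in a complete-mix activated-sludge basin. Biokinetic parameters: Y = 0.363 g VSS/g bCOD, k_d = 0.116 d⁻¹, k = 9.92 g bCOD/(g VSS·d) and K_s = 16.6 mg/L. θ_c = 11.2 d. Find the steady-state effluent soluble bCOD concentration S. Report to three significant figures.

S ≈ 1.00 mg/L

From the Monod/SRT balance for a CMAS, S = K_s·(1+k_d θ_c)/[θ_c·(Y k − k_d) − 1] = 16.6 × (1 + 0.116 × 11.2) / [11.2 × (0.363 × 9.92 − 0.116) − 1] = 38.17 / 38.03 = 1.004 mg/L.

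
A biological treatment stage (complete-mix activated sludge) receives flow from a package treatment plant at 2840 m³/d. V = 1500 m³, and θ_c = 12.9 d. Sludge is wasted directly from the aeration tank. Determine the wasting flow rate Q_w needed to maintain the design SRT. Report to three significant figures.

Q_w ≈ 116 m³/d

Wasting from the aeration tank: Q_w = V / θ_c = 1500 / 12.9 = 116.3 m³/d.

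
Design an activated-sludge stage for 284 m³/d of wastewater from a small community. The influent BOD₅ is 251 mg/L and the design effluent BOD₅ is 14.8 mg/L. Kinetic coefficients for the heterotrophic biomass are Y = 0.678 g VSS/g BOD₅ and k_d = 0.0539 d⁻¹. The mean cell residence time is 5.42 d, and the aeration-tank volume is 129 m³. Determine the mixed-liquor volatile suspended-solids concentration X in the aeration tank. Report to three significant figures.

X ≈ 1480 mg/L

From V·X·(1 + k_d·θ_c) = Y·Q·(S₀ − S)·θ_c: X = 0.678 × 284 × (251 − 14.8) × 5.42 / [129 × (1 + 0.0539 × 5.42)] = 1479 mg/L.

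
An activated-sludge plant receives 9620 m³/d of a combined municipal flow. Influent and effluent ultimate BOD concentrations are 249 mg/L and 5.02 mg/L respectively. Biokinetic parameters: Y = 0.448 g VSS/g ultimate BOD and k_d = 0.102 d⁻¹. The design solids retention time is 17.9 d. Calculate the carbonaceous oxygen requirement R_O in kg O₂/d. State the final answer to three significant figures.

R_O ≈ 1820 kg O₂/d

Observed yield with endogenous decay: Y_obs = Y / (1 + k_d·θ_c) = 0.448 / (1 + 0.102 × 17.9) = 0.448 / 2.826 = 0.1585 g VSS/g ultimate BOD.
Q·(S₀ − S) = 9620 × (249 − 5.02) × 10⁻³ = 2347 kg/d removed.
Net sludge production P_X = 0.1585 × 2347 = 372.1 kg VSS/d.
R_O = Q·ΔS − 1.42 P_X = 2347 − 528.4 = 1819 kg O₂/d.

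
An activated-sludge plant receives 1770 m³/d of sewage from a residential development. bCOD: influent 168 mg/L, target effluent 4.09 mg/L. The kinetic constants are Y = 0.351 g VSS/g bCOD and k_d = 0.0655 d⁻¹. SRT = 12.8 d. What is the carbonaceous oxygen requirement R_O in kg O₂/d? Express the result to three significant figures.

Correct the yield for decay: Y_obs = Y/(1 + k_d θ_c) = 0.351 / (1 + 0.0655 × 12.8) = 0.351 / 1.838 = 0.1909.
ΔS = 168 − 4.09 = 163.9 mg/L, so the substrate removal rate is 1770 × 163.9/1000 = 290.1 kg bCOD/d.
P_X = Y_obs·Q·(S₀ − S) = 0.1909 × 290.1 = 55.39 kg VSS/d.
R_O = Q·ΔS − 1.42 P_X = 290.1 − 78.66 = 211.5 kg O₂/d.

R_O ≈ 211 kg O₂/d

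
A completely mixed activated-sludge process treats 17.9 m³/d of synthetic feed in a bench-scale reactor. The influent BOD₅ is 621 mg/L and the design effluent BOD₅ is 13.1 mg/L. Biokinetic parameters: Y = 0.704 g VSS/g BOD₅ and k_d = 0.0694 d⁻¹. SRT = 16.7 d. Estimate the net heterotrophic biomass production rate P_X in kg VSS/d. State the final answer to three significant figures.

Y_obs = Y / (1 + k_d θ_c) = 0.704 / (1 + 0.0694 × 16.7) = 0.704 / 2.159 = 0.3261.
Q·(S₀ − S) = 17.9 × (621 − 13.1) × 10⁻³ = 10.88 kg/d removed.
Net biomass production P_X = Y_obs × Q·(S₀ − S) = 0.3261 × 10.88 = 3.548 kg VSS/d.

P_X ≈ 3.55 kg VSS/d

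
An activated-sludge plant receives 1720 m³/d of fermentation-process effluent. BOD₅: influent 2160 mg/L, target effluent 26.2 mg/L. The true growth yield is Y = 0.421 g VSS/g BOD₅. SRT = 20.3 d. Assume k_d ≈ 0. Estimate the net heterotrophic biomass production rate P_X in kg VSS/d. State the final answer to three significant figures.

P_X ≈ 1550 kg VSS/d

With endogenous decay neglected, the observed yield equals the true yield: Y_obs = Y = 0.421 g VSS/g BOD₅.
ΔS = 2160 − 26.2 = 2134 mg/L, so the substrate removal rate is 1720 × 2134/1000 = 3670 kg BOD₅/d.
Biomass produced: P_X = Y_obs·Q·ΔS = 0.4210 × 3670 ≈ 1545 kg VSS/d.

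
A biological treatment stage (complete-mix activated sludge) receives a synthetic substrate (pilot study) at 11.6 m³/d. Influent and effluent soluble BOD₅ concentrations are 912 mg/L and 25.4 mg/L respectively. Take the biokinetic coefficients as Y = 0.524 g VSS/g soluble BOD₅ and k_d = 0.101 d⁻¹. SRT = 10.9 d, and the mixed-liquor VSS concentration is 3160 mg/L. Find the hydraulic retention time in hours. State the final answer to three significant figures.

τ ≈ 18.3 h

Steady-state biomass mass balance: V·X·(1 + k_d·θ_c) = Y·Q·(S₀ − S)·θ_c, so V = 0.524 × 11.6 × (912 − 25.4) × 10.9 / [3160 × (1 + 0.101 × 10.9)] = 5.87×10^4 / 6639 = 8.848 m³.
τ = V/Q = 8.848/11.6 = 0.7628 d, or 18.31 h.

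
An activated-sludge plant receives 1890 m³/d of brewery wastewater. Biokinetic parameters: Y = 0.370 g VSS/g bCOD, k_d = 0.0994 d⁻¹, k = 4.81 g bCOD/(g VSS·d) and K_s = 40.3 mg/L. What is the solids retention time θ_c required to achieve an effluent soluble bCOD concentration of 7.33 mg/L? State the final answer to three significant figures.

Specific growth rate at S = 7.33 mg/L: μ = YkS/(K_s+S) = 0.370·4.81·7.33/(40.3+7.33) = 0.2739 d⁻¹.
Then 1/θ_c = μ − k_d = 0.2739 − 0.0994 = 0.1745 d⁻¹, giving θ_c = 5.731 d.

θ_c ≈ 5.73 d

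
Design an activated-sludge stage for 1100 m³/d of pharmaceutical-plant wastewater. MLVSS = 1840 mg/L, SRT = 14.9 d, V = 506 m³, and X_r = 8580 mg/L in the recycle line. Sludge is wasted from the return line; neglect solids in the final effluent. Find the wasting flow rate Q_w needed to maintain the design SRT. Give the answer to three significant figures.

Q_w ≈ 7.28 m³/d

Q_w = (V·X)/(θ_c X_r) = 506.0 × 1840 / (14.9 × 8580) = 7.283 m³/d.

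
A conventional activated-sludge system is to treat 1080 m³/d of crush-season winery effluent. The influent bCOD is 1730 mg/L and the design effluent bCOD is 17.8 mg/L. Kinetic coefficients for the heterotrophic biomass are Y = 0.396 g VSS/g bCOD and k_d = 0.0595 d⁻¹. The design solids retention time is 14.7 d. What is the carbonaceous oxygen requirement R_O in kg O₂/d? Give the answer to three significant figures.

Correct the yield for decay: Y_obs = Y/(1 + k_d θ_c) = 0.396 / (1 + 0.0595 × 14.7) = 0.396 / 1.875 = 0.2112.
Mass of bCOD removed per day: Q(S₀ − S) = 1080 × 1712 g/m³ = 1849 kg/d.
Net sludge production P_X = 0.2112 × 1849 = 390.6 kg VSS/d.
R_O = Q·ΔS − 1.42 P_X = 1849 − 554.7 = 1294 kg O₂/d.

R_O ≈ 1290 kg O₂/d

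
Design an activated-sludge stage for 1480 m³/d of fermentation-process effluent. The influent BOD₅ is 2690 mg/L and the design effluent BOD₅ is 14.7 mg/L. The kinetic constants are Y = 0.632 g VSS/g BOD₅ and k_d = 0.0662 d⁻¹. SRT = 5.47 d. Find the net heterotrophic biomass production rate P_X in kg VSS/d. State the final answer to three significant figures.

Observed yield with endogenous decay: Y_obs = Y / (1 + k_d·θ_c) = 0.632 / (1 + 0.0662 × 5.47) = 0.632 / 1.362 = 0.4640 g VSS/g BOD₅.
Q·(S₀ − S) = 1480 × (2690 − 14.7) × 10⁻³ = 3959 kg/d removed.
So the net sludge growth is P_X = 0.4640 × 3959 = 1837 kg VSS/d.

P_X ≈ 1840 kg VSS/d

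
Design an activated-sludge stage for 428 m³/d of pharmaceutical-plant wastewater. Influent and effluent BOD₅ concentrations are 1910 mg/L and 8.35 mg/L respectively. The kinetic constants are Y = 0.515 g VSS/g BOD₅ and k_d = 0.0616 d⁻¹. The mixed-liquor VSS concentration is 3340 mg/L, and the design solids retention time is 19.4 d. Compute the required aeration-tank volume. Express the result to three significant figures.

Rearranging the biomass balance for a CMAS with decay, V = Y·Q·ΔS·θ_c / [X·(1+k_d θ_c)] = 0.515 × 428 × (1910 − 8.35) × 19.4 / [3340 × (1 + 0.0616 × 19.4)] = 8.13×10^6 / 7331 = 1109 m³.

V ≈ 1110 m³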